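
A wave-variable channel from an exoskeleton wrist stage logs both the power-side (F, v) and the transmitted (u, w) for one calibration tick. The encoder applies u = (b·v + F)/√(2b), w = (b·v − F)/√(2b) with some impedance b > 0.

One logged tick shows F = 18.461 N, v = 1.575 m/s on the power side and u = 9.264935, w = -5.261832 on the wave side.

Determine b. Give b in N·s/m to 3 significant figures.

u + w = 4.003103;  u + w = √(2b)·v, so √(2b) = 4.003103/1.575 = 2.541653.
b = (√(2b))²/2 = 6.459998/2 = 3.229999.
(Check via u − w = 2F/√(2b): u − w = 14.526767, 2F/√(2b) = 14.526768.)

b = 3.23 N·s/m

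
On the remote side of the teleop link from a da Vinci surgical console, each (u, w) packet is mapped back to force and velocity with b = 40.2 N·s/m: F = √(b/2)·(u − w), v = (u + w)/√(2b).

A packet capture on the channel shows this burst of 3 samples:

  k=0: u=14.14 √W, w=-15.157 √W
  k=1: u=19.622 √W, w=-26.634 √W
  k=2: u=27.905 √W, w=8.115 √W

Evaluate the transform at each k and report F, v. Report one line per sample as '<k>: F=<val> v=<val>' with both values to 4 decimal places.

k=0: u−w=29.2970, u+w=-1.0170; √(b/2)=4.4833, √(2b)=8.9666; F=4.4833×29.297=131.3473, v=-1.0170/8.9666=-0.1134
k=1: u−w=46.2560, u+w=-7.0120; √(b/2)=4.4833, √(2b)=8.9666; F=4.4833×46.256=207.3796, v=-7.0120/8.9666=-0.7820
k=2: u−w=19.7900, u+w=36.0200; √(b/2)=4.4833, √(2b)=8.9666; F=4.4833×19.79=88.7246, v=36.0200/8.9666=4.0171

0: F=131.3473 v=-0.1134
1: F=207.3796 v=-0.7820
2: F=88.7246 v=4.0171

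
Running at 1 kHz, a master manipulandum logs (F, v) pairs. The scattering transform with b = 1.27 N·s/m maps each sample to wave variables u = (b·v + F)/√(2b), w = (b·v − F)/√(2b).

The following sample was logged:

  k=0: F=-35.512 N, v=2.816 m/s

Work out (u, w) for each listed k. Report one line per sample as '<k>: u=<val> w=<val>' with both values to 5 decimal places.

0: u=-20.03823 w=24.52619

k=0: b·v=1.27×2.816=3.57632; √(2b)=1.59374; u=(3.57632+(-35.512))/1.59374=-20.03823, w=(3.57632−(-35.512))/1.59374=24.52619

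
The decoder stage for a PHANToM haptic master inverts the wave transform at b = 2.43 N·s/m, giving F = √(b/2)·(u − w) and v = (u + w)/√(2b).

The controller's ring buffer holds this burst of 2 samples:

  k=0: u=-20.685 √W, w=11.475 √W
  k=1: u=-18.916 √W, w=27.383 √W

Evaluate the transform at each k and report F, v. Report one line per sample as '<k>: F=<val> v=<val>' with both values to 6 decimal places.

k=0: u−w=-32.160000, u+w=-9.210000; √(b/2)=1.102270, √(2b)=2.204541; F=1.102270×(-32.16)=-35.449016, v=-9.210000/2.204541=-4.177741
k=1: u−w=-46.299000, u+w=8.467000; √(b/2)=1.102270, √(2b)=2.204541; F=1.102270×(-46.299)=-51.034017, v=8.467000/2.204541=3.840709

0: F=-35.449016 v=-4.177741
1: F=-51.034017 v=3.840709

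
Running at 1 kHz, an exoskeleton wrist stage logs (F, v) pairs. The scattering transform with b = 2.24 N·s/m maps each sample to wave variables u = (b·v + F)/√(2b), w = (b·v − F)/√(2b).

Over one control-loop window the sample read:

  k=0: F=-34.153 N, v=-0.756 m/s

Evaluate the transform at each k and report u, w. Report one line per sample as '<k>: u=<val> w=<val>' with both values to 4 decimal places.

k=0: b·v=2.24×(-0.756)=-1.6934; √(2b)=2.1166; u=(-1.6934+(-34.153))/2.1166=-16.9359, w=(-1.6934−(-34.153))/2.1166=15.3357

0: u=-16.9359 w=15.3357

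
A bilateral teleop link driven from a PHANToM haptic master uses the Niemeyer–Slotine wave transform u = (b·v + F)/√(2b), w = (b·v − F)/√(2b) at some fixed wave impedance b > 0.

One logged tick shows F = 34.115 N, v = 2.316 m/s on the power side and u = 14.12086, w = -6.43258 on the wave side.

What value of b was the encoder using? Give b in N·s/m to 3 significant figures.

u + w = 7.68828;  u + w = √(2b)·v, so √(2b) = 7.68828/2.316 = 3.31964.
b = (√(2b))²/2 = 11.01999/2 = 5.51000.
(Check via u − w = 2F/√(2b): u − w = 20.55344, 2F/√(2b) = 20.55345.)

b = 5.51 N·s/m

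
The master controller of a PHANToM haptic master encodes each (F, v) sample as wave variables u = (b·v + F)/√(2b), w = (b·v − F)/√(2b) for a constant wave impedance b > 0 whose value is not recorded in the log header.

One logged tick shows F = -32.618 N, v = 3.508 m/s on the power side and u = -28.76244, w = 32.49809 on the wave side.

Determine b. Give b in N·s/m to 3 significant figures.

b = 0.567 N·s/m

u + w = 3.7356;  u + w = √(2b)·v, so √(2b) = 3.7356/3.508 = 1.0649.
b = (√(2b))²/2 = 1.1340/2 = 0.5670.
(Check via u − w = 2F/√(2b): u − w = -61.2605, 2F/√(2b) = -61.2605.)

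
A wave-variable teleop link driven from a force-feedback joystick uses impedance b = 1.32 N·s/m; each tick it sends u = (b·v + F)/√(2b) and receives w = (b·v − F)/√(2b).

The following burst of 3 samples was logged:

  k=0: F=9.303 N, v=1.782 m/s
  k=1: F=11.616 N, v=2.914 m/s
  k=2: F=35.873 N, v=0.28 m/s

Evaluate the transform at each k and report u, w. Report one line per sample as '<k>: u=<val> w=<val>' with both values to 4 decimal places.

0: u=7.1733 w=-4.2779
1: u=9.5165 w=-4.7818
2: u=22.3058 w=-21.8508

k=0: b·v=1.32×1.782=2.3522; √(2b)=1.6248; u=(2.3522+9.303)/1.6248=7.1733, w=(2.3522−9.303)/1.6248=-4.2779
k=1: b·v=1.32×2.914=3.8465; √(2b)=1.6248; u=(3.8465+11.616)/1.6248=9.5165, w=(3.8465−11.616)/1.6248=-4.7818
k=2: b·v=1.32×0.28=0.3696; √(2b)=1.6248; u=(0.3696+35.873)/1.6248=22.3058, w=(0.3696−35.873)/1.6248=-21.8508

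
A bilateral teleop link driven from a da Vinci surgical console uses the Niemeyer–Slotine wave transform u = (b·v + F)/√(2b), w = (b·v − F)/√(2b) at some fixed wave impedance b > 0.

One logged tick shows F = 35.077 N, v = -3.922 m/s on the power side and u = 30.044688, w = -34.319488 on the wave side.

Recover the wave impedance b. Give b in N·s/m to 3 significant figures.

u + w = -4.274800;  u + w = √(2b)·v, so √(2b) = -4.274800/(-3.922) = 1.089954.
b = (√(2b))²/2 = 1.188000/2 = 0.594000.
(Check via u − w = 2F/√(2b): u − w = 64.364176, 2F/√(2b) = 64.364178.)

b = 0.594 N·s/m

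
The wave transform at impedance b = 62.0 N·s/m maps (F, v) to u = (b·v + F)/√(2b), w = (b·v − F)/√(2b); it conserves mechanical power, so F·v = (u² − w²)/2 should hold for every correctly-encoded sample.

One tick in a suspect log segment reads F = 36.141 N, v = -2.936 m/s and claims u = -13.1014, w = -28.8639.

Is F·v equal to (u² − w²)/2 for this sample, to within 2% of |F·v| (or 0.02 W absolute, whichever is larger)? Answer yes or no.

no

F·v = 36.141×(-2.936) = -106.10998 W.
(u² − w²)/2 = (171.64668 − 833.12472)/2 = -330.73902 W.
|Δ| = 224.62904;  2% of max(1, |F·v|) = 2.12220.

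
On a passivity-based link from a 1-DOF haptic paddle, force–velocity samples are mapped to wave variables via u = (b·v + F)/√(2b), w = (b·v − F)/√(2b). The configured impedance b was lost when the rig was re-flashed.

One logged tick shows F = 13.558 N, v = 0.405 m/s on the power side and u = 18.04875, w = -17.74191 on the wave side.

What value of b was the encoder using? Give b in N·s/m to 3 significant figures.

u + w = 0.30684;  u + w = √(2b)·v, so √(2b) = 0.30684/0.405 = 0.75763.
b = (√(2b))²/2 = 0.57400/2 = 0.28700.
(Check via u − w = 2F/√(2b): u − w = 35.79066, 2F/√(2b) = 35.79057.)

b = 0.287 N·s/m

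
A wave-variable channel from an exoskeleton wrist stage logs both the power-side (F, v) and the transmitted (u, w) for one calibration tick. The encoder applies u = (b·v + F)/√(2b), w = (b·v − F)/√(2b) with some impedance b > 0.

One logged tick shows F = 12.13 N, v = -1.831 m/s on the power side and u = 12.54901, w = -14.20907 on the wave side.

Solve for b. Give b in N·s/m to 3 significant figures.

u + w = -1.66006;  u + w = √(2b)·v, so √(2b) = -1.66006/(-1.831) = 0.90664.
b = (√(2b))²/2 = 0.82200/2 = 0.41100.
(Check via u − w = 2F/√(2b): u − w = 26.75808, 2F/√(2b) = 26.75811.)

b = 0.411 N·s/m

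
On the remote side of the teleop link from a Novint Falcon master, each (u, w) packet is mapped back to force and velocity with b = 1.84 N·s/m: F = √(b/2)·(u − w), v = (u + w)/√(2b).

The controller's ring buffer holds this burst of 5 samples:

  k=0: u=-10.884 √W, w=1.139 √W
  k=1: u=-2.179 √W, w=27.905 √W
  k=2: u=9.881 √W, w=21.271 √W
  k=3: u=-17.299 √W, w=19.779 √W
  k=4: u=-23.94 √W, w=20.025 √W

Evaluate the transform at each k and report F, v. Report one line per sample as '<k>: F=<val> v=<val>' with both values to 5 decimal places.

0: F=-11.53206 v=-5.07993
1: F=-28.85556 v=13.41060
2: F=-10.92490 v=16.23910
3: F=-35.56397 v=1.29279
4: F=-42.16975 v=-2.04083

k=0: u−w=-12.02300, u+w=-9.74500; √(b/2)=0.95917, √(2b)=1.91833; F=0.95917×(-12.023)=-11.53206, v=-9.74500/1.91833=-5.07993
k=1: u−w=-30.08400, u+w=25.72600; √(b/2)=0.95917, √(2b)=1.91833; F=0.95917×(-30.084)=-28.85556, v=25.72600/1.91833=13.41060
k=2: u−w=-11.39000, u+w=31.15200; √(b/2)=0.95917, √(2b)=1.91833; F=0.95917×(-11.39)=-10.92490, v=31.15200/1.91833=16.23910
k=3: u−w=-37.07800, u+w=2.48000; √(b/2)=0.95917, √(2b)=1.91833; F=0.95917×(-37.078)=-35.56397, v=2.48000/1.91833=1.29279
k=4: u−w=-43.96500, u+w=-3.91500; √(b/2)=0.95917, √(2b)=1.91833; F=0.95917×(-43.965)=-42.16975, v=-3.91500/1.91833=-2.04083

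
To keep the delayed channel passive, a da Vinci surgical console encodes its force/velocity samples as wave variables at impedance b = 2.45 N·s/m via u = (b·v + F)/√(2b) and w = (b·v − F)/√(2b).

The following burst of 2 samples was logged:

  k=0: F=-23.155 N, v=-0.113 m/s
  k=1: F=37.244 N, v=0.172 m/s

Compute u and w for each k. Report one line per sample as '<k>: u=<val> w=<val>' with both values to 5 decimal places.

0: u=-10.58543 w=10.33529
1: u=17.01549 w=-16.63476

k=0: b·v=2.45×(-0.113)=-0.27685; √(2b)=2.21359; u=(-0.27685+(-23.155))/2.21359=-10.58543, w=(-0.27685−(-23.155))/2.21359=10.33529
k=1: b·v=2.45×0.172=0.42140; √(2b)=2.21359; u=(0.42140+37.244)/2.21359=17.01549, w=(0.42140−37.244)/2.21359=-16.63476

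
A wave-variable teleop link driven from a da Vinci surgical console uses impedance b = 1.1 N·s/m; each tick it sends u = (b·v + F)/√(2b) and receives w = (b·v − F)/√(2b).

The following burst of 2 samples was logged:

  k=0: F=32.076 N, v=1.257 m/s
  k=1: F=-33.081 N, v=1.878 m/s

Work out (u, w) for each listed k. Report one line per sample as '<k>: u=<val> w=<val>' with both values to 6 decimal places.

k=0: b·v=1.1×1.257=1.382700; √(2b)=1.483240; u=(1.382700+32.076)/1.483240=22.557851, w=(1.382700−32.076)/1.483240=-20.693419
k=1: b·v=1.1×1.878=2.065800; √(2b)=1.483240; u=(2.065800+(-33.081))/1.483240=-20.910444, w=(2.065800−(-33.081))/1.483240=23.695968

0: u=22.557851 w=-20.693419
1: u=-20.910444 w=23.695968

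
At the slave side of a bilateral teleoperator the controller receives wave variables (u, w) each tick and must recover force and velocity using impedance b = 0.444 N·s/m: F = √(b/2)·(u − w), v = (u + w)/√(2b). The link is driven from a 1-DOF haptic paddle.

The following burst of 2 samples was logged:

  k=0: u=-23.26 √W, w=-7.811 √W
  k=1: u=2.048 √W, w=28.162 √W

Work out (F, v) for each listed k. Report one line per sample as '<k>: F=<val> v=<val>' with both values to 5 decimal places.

k=0: u−w=-15.44900, u+w=-31.07100; √(b/2)=0.47117, √(2b)=0.94234; F=0.47117×(-15.449)=-7.27909, v=-31.07100/0.94234=-32.97226
k=1: u−w=-26.11400, u+w=30.21000; √(b/2)=0.47117, √(2b)=0.94234; F=0.47117×(-26.114)=-12.30410, v=30.21000/0.94234=32.05858

0: F=-7.27909 v=-32.97226
1: F=-12.30410 v=32.05858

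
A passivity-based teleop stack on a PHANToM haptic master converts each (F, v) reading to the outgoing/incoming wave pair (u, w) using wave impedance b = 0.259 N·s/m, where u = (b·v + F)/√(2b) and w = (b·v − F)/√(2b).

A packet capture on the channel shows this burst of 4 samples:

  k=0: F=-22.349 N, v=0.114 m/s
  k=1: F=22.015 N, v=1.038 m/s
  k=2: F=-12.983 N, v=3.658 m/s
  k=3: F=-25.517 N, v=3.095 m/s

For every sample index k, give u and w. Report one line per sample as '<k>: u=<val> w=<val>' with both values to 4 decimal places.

0: u=-31.0112 w=31.0933
1: u=30.9617 w=-30.2147
2: u=-16.7225 w=19.3553
3: u=-34.3402 w=36.5677

k=0: b·v=0.259×0.114=0.0295; √(2b)=0.7197; u=(0.0295+(-22.349))/0.7197=-31.0112, w=(0.0295−(-22.349))/0.7197=31.0933
k=1: b·v=0.259×1.038=0.2688; √(2b)=0.7197; u=(0.2688+22.015)/0.7197=30.9617, w=(0.2688−22.015)/0.7197=-30.2147
k=2: b·v=0.259×3.658=0.9474; √(2b)=0.7197; u=(0.9474+(-12.983))/0.7197=-16.7225, w=(0.9474−(-12.983))/0.7197=19.3553
k=3: b·v=0.259×3.095=0.8016; √(2b)=0.7197; u=(0.8016+(-25.517))/0.7197=-34.3402, w=(0.8016−(-25.517))/0.7197=36.5677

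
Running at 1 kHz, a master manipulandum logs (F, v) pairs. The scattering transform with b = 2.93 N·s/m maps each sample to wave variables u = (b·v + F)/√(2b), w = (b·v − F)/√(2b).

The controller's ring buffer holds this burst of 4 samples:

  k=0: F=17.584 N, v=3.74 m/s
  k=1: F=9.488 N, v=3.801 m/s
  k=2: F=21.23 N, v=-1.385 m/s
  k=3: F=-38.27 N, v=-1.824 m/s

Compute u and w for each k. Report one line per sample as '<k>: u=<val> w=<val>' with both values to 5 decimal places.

0: u=11.79067 w=-2.73709
1: u=8.52008 w=0.68117
2: u=7.09367 w=-10.44640
3: u=-18.01691 w=13.60147

k=0: b·v=2.93×3.74=10.95820; √(2b)=2.42074; u=(10.95820+17.584)/2.42074=11.79067, w=(10.95820−17.584)/2.42074=-2.73709
k=1: b·v=2.93×3.801=11.13693; √(2b)=2.42074; u=(11.13693+9.488)/2.42074=8.52008, w=(11.13693−9.488)/2.42074=0.68117
k=2: b·v=2.93×(-1.385)=-4.05805; √(2b)=2.42074; u=(-4.05805+21.23)/2.42074=7.09367, w=(-4.05805−21.23)/2.42074=-10.44640
k=3: b·v=2.93×(-1.824)=-5.34432; √(2b)=2.42074; u=(-5.34432+(-38.27))/2.42074=-18.01691, w=(-5.34432−(-38.27))/2.42074=13.60147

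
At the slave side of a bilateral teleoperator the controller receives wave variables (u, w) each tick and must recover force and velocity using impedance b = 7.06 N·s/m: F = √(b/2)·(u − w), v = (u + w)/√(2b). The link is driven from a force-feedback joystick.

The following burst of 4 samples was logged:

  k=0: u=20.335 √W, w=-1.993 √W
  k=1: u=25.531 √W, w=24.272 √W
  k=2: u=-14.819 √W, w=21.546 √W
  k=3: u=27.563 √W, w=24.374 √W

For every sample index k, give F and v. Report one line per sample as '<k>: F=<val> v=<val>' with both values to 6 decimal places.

k=0: u−w=22.328000, u+w=18.342000; √(b/2)=1.878829, √(2b)=3.757659; F=1.878829×22.328=41.950503, v=18.342000/3.757659=4.881231
k=1: u−w=1.259000, u+w=49.803000; √(b/2)=1.878829, √(2b)=3.757659; F=1.878829×1.259=2.365446, v=49.803000/3.757659=13.253731
k=2: u−w=-36.365000, u+w=6.727000; √(b/2)=1.878829, √(2b)=3.757659; F=1.878829×(-36.365)=-68.323632, v=6.727000/3.757659=1.790210
k=3: u−w=3.189000, u+w=51.937000; √(b/2)=1.878829, √(2b)=3.757659; F=1.878829×3.189=5.991587, v=51.937000/3.757659=13.821638

0: F=41.950503 v=4.881231
1: F=2.365446 v=13.253731
2: F=-68.323632 v=1.790210
3: F=5.991587 v=13.821638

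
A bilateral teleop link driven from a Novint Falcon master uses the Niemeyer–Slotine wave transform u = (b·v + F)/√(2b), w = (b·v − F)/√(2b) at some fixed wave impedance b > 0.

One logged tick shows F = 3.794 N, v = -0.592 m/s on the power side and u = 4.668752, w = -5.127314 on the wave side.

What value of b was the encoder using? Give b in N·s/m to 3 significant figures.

u + w = -0.458562;  u + w = √(2b)·v, so √(2b) = -0.458562/(-0.592) = 0.774598.
b = (√(2b))²/2 = 0.600002/2 = 0.300001.
(Check via u − w = 2F/√(2b): u − w = 9.796066, 2F/√(2b) = 9.796049.)

b = 0.3 N·s/m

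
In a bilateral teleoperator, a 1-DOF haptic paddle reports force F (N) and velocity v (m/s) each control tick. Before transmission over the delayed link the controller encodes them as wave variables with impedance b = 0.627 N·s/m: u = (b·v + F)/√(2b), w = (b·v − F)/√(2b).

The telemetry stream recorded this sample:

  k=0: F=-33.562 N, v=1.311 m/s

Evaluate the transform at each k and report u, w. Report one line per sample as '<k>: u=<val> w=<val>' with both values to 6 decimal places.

k=0: b·v=0.627×1.311=0.821997; √(2b)=1.119821; u=(0.821997+(-33.562))/1.119821=-29.236807, w=(0.821997−(-33.562))/1.119821=30.704893

0: u=-29.236807 w=30.704893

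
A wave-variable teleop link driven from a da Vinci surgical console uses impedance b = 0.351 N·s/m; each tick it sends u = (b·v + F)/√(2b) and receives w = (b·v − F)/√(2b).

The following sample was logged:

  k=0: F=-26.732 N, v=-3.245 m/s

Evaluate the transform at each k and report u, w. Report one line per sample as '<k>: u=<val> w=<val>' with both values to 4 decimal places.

0: u=-33.2647 w=30.5459

k=0: b·v=0.351×(-3.245)=-1.1390; √(2b)=0.8379; u=(-1.1390+(-26.732))/0.8379=-33.2647, w=(-1.1390−(-26.732))/0.8379=30.5459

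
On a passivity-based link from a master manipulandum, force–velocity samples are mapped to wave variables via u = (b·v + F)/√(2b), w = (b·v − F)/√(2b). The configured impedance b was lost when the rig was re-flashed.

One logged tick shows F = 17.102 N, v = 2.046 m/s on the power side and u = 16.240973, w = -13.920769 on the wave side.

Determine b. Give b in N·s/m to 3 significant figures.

u + w = 2.320204;  u + w = √(2b)·v, so √(2b) = 2.320204/2.046 = 1.134020.
b = (√(2b))²/2 = 1.286000/2 = 0.643000.
(Check via u − w = 2F/√(2b): u − w = 30.161742, 2F/√(2b) = 30.161738.)

b = 0.643 N·s/m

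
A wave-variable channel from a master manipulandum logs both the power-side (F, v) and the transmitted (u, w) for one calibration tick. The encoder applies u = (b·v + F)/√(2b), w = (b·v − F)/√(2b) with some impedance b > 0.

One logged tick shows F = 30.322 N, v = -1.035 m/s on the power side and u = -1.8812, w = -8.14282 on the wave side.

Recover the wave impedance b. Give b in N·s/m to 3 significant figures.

b = 46.9 N·s/m

u + w = -10.0240;  u + w = √(2b)·v, so √(2b) = -10.0240/(-1.035) = 9.6850.
b = (√(2b))²/2 = 93.8001/2 = 46.9000.
(Check via u − w = 2F/√(2b): u − w = 6.2616, 2F/√(2b) = 6.2616.)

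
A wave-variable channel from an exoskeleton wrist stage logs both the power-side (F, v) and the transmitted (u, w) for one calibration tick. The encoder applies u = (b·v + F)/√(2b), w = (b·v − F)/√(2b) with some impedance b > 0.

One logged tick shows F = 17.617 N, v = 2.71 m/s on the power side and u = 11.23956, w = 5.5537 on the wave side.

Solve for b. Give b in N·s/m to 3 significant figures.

b = 19.2 N·s/m

u + w = 16.7933;  u + w = √(2b)·v, so √(2b) = 16.7933/2.71 = 6.1968.
b = (√(2b))²/2 = 38.4000/2 = 19.2000.
(Check via u − w = 2F/√(2b): u − w = 5.6859, 2F/√(2b) = 5.6859.)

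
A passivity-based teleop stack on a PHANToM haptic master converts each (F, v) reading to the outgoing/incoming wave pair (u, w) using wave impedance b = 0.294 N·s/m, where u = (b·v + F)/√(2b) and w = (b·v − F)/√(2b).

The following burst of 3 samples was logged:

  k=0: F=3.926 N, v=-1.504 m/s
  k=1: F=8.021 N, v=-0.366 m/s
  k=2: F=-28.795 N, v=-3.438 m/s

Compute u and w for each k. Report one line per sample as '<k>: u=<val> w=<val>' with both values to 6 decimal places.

0: u=4.543260 w=-5.696544
1: u=10.319870 w=-10.600523
2: u=-38.869747 w=36.233449

k=0: b·v=0.294×(-1.504)=-0.442176; √(2b)=0.766812; u=(-0.442176+3.926)/0.766812=4.543260, w=(-0.442176−3.926)/0.766812=-5.696544
k=1: b·v=0.294×(-0.366)=-0.107604; √(2b)=0.766812; u=(-0.107604+8.021)/0.766812=10.319870, w=(-0.107604−8.021)/0.766812=-10.600523
k=2: b·v=0.294×(-3.438)=-1.010772; √(2b)=0.766812; u=(-1.010772+(-28.795))/0.766812=-38.869747, w=(-1.010772−(-28.795))/0.766812=36.233449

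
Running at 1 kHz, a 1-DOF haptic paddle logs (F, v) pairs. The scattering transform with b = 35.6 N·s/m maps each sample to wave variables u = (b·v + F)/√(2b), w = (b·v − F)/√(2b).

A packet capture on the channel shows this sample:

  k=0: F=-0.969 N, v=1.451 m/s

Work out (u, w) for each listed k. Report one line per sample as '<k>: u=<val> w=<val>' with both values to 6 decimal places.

0: u=6.006938 w=6.236613

k=0: b·v=35.6×1.451=51.655600; √(2b)=8.438009; u=(51.655600+(-0.969))/8.438009=6.006938, w=(51.655600−(-0.969))/8.438009=6.236613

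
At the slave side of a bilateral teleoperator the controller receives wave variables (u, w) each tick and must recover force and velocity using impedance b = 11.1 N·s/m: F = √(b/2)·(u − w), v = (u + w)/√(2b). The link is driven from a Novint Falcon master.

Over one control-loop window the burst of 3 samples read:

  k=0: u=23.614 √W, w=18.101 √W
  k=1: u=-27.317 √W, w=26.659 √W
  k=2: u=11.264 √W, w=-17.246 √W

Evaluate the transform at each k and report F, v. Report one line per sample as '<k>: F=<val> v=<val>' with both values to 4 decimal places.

0: F=12.9878 v=8.8535
1: F=-127.1590 v=-0.1397
2: F=67.1651 v=-1.2696

k=0: u−w=5.5130, u+w=41.7150; √(b/2)=2.3558, √(2b)=4.7117; F=2.3558×5.513=12.9878, v=41.7150/4.7117=8.8535
k=1: u−w=-53.9760, u+w=-0.6580; √(b/2)=2.3558, √(2b)=4.7117; F=2.3558×(-53.976)=-127.1590, v=-0.6580/4.7117=-0.1397
k=2: u−w=28.5100, u+w=-5.9820; √(b/2)=2.3558, √(2b)=4.7117; F=2.3558×28.51=67.1651, v=-5.9820/4.7117=-1.2696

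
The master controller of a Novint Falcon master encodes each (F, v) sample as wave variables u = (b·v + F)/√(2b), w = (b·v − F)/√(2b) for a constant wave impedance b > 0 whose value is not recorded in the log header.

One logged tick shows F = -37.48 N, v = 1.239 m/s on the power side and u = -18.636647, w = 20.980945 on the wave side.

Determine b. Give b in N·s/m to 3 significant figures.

b = 1.79 N·s/m

u + w = 2.344298;  u + w = √(2b)·v, so √(2b) = 2.344298/1.239 = 1.892089.
b = (√(2b))²/2 = 3.580000/2 = 1.790000.
(Check via u − w = 2F/√(2b): u − w = -39.617592, 2F/√(2b) = -39.617591.)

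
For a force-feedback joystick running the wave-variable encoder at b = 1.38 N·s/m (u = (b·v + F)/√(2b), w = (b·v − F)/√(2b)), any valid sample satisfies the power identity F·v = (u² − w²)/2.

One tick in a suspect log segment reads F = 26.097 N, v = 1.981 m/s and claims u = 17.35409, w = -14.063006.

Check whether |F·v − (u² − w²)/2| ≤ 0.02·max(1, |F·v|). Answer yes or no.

yes

F·v = 26.097×1.981 = 51.698157 W.
(u² − w²)/2 = (301.164440 − 197.768138)/2 = 51.698151 W.
|Δ| = 0.000006;  2% of max(1, |F·v|) = 1.033963.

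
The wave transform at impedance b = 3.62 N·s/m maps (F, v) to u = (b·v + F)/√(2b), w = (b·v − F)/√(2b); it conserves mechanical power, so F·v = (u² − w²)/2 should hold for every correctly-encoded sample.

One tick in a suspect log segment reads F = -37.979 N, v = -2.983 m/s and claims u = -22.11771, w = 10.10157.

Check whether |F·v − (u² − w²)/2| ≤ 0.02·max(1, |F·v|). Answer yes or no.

F·v = (-37.979)×(-2.983) = 113.2914 W.
(u² − w²)/2 = (489.1931 − 102.0417)/2 = 193.5757 W.
|Δ| = 80.2843;  2% of max(1, |F·v|) = 2.2658.

no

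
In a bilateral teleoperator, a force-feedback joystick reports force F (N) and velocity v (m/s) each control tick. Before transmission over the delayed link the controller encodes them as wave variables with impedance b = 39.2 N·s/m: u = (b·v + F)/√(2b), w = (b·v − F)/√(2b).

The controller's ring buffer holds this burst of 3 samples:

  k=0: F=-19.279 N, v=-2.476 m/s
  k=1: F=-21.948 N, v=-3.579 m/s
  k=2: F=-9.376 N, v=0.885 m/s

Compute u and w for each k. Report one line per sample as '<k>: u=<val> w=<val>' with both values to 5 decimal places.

k=0: b·v=39.2×(-2.476)=-97.05920; √(2b)=8.85438; u=(-97.05920+(-19.279))/8.85438=-13.13906, w=(-97.05920−(-19.279))/8.85438=-8.78438
k=1: b·v=39.2×(-3.579)=-140.29680; √(2b)=8.85438; u=(-140.29680+(-21.948))/8.85438=-18.32368, w=(-140.29680−(-21.948))/8.85438=-13.36613
k=2: b·v=39.2×0.885=34.69200; √(2b)=8.85438; u=(34.69200+(-9.376))/8.85438=2.85915, w=(34.69200−(-9.376))/8.85438=4.97697

0: u=-13.13906 w=-8.78438
1: u=-18.32368 w=-13.36613
2: u=2.85915 w=4.97697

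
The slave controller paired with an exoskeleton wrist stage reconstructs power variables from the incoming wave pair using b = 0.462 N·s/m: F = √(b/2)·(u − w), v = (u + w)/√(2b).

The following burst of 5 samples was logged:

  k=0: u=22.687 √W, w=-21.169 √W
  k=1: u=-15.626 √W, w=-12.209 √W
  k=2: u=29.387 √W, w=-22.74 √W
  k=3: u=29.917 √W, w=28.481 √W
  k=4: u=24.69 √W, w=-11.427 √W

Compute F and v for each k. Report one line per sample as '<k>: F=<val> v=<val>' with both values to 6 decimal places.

0: F=21.078272 v=1.579195
1: F=-1.642294 v=-28.957112
2: F=25.053518 v=6.914960
3: F=0.690177 v=60.752197
4: F=17.358718 v=13.797671

k=0: u−w=43.856000, u+w=1.518000; √(b/2)=0.480625, √(2b)=0.961249; F=0.480625×43.856=21.078272, v=1.518000/0.961249=1.579195
k=1: u−w=-3.417000, u+w=-27.835000; √(b/2)=0.480625, √(2b)=0.961249; F=0.480625×(-3.417)=-1.642294, v=-27.835000/0.961249=-28.957112
k=2: u−w=52.127000, u+w=6.647000; √(b/2)=0.480625, √(2b)=0.961249; F=0.480625×52.127=25.053518, v=6.647000/0.961249=6.914960
k=3: u−w=1.436000, u+w=58.398000; √(b/2)=0.480625, √(2b)=0.961249; F=0.480625×1.436=0.690177, v=58.398000/0.961249=60.752197
k=4: u−w=36.117000, u+w=13.263000; √(b/2)=0.480625, √(2b)=0.961249; F=0.480625×36.117=17.358718, v=13.263000/0.961249=13.797671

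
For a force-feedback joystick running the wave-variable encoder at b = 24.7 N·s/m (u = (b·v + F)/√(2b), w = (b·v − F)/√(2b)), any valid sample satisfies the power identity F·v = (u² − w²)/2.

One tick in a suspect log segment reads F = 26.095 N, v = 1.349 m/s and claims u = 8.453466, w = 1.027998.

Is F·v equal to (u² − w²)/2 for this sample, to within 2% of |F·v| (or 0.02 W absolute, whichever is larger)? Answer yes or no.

F·v = 26.095×1.349 = 35.202155 W.
(u² − w²)/2 = (71.461087 − 1.056780)/2 = 35.202154 W.
|Δ| = 0.000001;  2% of max(1, |F·v|) = 0.704043.

yes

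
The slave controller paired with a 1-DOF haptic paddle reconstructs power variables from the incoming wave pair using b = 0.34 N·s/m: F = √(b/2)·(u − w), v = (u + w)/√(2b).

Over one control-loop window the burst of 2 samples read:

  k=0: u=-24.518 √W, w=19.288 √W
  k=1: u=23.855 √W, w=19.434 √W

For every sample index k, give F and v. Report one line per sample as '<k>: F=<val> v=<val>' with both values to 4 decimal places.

0: F=-18.0617 v=-6.3423
1: F=1.8228 v=52.4956

k=0: u−w=-43.8060, u+w=-5.2300; √(b/2)=0.4123, √(2b)=0.8246; F=0.4123×(-43.806)=-18.0617, v=-5.2300/0.8246=-6.3423
k=1: u−w=4.4210, u+w=43.2890; √(b/2)=0.4123, √(2b)=0.8246; F=0.4123×4.421=1.8228, v=43.2890/0.8246=52.4956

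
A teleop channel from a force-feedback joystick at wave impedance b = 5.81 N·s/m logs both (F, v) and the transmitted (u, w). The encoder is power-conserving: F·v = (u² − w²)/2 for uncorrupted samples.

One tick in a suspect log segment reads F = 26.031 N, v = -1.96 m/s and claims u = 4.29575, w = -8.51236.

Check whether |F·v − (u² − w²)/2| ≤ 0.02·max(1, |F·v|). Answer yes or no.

no

F·v = 26.031×(-1.96) = -51.0208 W.
(u² − w²)/2 = (18.4535 − 72.4603)/2 = -27.0034 W.
|Δ| = 24.0174;  2% of max(1, |F·v|) = 1.0204.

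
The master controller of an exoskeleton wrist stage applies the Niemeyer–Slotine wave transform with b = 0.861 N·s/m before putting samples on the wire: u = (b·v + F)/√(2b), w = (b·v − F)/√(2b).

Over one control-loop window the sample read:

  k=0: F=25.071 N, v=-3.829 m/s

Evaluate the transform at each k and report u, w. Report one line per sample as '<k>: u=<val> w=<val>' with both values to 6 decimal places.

0: u=16.593051 w=-21.617656

k=0: b·v=0.861×(-3.829)=-3.296769; √(2b)=1.312250; u=(-3.296769+25.071)/1.312250=16.593051, w=(-3.296769−25.071)/1.312250=-21.617656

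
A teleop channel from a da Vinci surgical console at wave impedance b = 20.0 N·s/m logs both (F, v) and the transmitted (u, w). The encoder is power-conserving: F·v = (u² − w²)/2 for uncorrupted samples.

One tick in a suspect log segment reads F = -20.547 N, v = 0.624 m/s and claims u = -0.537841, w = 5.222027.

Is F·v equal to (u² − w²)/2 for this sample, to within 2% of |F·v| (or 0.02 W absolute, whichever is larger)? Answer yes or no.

F·v = (-20.547)×0.624 = -12.821328 W.
(u² − w²)/2 = (0.289273 − 27.269566)/2 = -13.490147 W.
|Δ| = 0.668819;  2% of max(1, |F·v|) = 0.256427.

no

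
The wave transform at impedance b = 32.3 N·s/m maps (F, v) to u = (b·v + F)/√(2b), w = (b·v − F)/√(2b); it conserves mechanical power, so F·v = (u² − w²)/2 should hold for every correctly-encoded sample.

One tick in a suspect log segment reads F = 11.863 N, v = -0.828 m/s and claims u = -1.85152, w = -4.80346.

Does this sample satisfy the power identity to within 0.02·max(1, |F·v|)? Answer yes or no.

F·v = 11.863×(-0.828) = -9.82256 W.
(u² − w²)/2 = (3.42813 − 23.07323)/2 = -9.82255 W.
|Δ| = 0.00001;  2% of max(1, |F·v|) = 0.19645.

yes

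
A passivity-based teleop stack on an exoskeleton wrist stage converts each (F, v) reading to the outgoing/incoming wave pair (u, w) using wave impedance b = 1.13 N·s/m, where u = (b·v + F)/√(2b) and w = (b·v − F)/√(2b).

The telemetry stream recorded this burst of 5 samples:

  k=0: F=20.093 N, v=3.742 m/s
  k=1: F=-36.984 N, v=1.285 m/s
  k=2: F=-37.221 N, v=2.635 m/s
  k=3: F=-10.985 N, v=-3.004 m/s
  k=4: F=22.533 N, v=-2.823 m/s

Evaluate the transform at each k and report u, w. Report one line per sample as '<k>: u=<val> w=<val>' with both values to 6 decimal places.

0: u=16.178395 w=-10.552935
1: u=-23.635502 w=25.567280
2: u=-22.778404 w=26.739678
3: u=-9.565114 w=5.049112
4: u=12.866779 w=-17.110678

k=0: b·v=1.13×3.742=4.228460; √(2b)=1.503330; u=(4.228460+20.093)/1.503330=16.178395, w=(4.228460−20.093)/1.503330=-10.552935
k=1: b·v=1.13×1.285=1.452050; √(2b)=1.503330; u=(1.452050+(-36.984))/1.503330=-23.635502, w=(1.452050−(-36.984))/1.503330=25.567280
k=2: b·v=1.13×2.635=2.977550; √(2b)=1.503330; u=(2.977550+(-37.221))/1.503330=-22.778404, w=(2.977550−(-37.221))/1.503330=26.739678
k=3: b·v=1.13×(-3.004)=-3.394520; √(2b)=1.503330; u=(-3.394520+(-10.985))/1.503330=-9.565114, w=(-3.394520−(-10.985))/1.503330=5.049112
k=4: b·v=1.13×(-2.823)=-3.189990; √(2b)=1.503330; u=(-3.189990+22.533)/1.503330=12.866779, w=(-3.189990−22.533)/1.503330=-17.110678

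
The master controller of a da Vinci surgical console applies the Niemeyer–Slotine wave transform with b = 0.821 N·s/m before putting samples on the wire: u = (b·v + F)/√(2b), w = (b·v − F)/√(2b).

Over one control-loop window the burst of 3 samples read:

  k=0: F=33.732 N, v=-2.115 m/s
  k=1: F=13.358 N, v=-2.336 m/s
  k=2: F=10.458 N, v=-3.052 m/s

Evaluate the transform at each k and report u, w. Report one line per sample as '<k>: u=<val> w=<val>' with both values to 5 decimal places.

k=0: b·v=0.821×(-2.115)=-1.73642; √(2b)=1.28141; u=(-1.73642+33.732)/1.28141=24.96913, w=(-1.73642−33.732)/1.28141=-27.67931
k=1: b·v=0.821×(-2.336)=-1.91786; √(2b)=1.28141; u=(-1.91786+13.358)/1.28141=8.92781, w=(-1.91786−13.358)/1.28141=-11.92117
k=2: b·v=0.821×(-3.052)=-2.50569; √(2b)=1.28141; u=(-2.50569+10.458)/1.28141=6.20593, w=(-2.50569−10.458)/1.28141=-10.11678

0: u=24.96913 w=-27.67931
1: u=8.92781 w=-11.92117
2: u=6.20593 w=-10.11678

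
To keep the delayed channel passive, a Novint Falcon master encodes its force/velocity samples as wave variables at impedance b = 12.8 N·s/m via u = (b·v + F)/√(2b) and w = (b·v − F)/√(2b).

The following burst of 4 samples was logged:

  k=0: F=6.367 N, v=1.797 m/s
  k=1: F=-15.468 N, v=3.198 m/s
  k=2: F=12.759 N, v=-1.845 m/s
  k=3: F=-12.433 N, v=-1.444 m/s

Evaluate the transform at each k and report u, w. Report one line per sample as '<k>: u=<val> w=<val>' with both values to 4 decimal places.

k=0: b·v=12.8×1.797=23.0016; √(2b)=5.0596; u=(23.0016+6.367)/5.0596=5.8045, w=(23.0016−6.367)/5.0596=3.2877
k=1: b·v=12.8×3.198=40.9344; √(2b)=5.0596; u=(40.9344+(-15.468))/5.0596=5.0332, w=(40.9344−(-15.468))/5.0596=11.1475
k=2: b·v=12.8×(-1.845)=-23.6160; √(2b)=5.0596; u=(-23.6160+12.759)/5.0596=-2.1458, w=(-23.6160−12.759)/5.0596=-7.1892
k=3: b·v=12.8×(-1.444)=-18.4832; √(2b)=5.0596; u=(-18.4832+(-12.433))/5.0596=-6.1104, w=(-18.4832−(-12.433))/5.0596=-1.1958

0: u=5.8045 w=3.2877
1: u=5.0332 w=11.1475
2: u=-2.1458 w=-7.1892
3: u=-6.1104 w=-1.1958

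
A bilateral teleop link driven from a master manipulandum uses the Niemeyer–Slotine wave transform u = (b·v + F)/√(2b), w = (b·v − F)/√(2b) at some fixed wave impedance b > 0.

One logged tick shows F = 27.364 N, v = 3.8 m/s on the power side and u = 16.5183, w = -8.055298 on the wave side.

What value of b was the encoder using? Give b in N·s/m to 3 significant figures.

u + w = 8.463002;  u + w = √(2b)·v, so √(2b) = 8.463002/3.8 = 2.227106.
b = (√(2b))²/2 = 4.960000/2 = 2.480000.
(Check via u − w = 2F/√(2b): u − w = 24.573598, 2F/√(2b) = 24.573597.)

b = 2.48 N·s/m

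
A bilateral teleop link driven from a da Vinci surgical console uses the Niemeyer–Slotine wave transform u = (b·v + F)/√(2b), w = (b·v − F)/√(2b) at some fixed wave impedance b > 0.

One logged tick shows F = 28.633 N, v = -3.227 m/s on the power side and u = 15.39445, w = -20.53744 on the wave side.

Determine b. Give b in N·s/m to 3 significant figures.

b = 1.27 N·s/m

u + w = -5.14299;  u + w = √(2b)·v, so √(2b) = -5.14299/(-3.227) = 1.59374.
b = (√(2b))²/2 = 2.54000/2 = 1.27000.
(Check via u − w = 2F/√(2b): u − w = 35.93189, 2F/√(2b) = 35.93190.)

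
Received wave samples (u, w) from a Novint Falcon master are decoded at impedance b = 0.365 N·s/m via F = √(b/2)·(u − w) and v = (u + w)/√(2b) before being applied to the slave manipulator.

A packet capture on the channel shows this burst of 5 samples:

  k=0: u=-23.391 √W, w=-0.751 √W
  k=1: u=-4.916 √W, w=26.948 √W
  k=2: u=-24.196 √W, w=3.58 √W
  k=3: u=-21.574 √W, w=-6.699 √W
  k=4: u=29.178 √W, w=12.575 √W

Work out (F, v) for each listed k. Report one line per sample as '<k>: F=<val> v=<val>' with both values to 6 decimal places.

0: F=-9.671812 v=-28.256074
1: F=-13.612307 v=25.786506
2: F=-11.865912 v=-24.129203
3: F=-6.354603 v=-33.091044
4: F=7.092805 v=48.868190

k=0: u−w=-22.640000, u+w=-24.142000; √(b/2)=0.427200, √(2b)=0.854400; F=0.427200×(-22.64)=-9.671812, v=-24.142000/0.854400=-28.256074
k=1: u−w=-31.864000, u+w=22.032000; √(b/2)=0.427200, √(2b)=0.854400; F=0.427200×(-31.864)=-13.612307, v=22.032000/0.854400=25.786506
k=2: u−w=-27.776000, u+w=-20.616000; √(b/2)=0.427200, √(2b)=0.854400; F=0.427200×(-27.776)=-11.865912, v=-20.616000/0.854400=-24.129203
k=3: u−w=-14.875000, u+w=-28.273000; √(b/2)=0.427200, √(2b)=0.854400; F=0.427200×(-14.875)=-6.354603, v=-28.273000/0.854400=-33.091044
k=4: u−w=16.603000, u+w=41.753000; √(b/2)=0.427200, √(2b)=0.854400; F=0.427200×16.603=7.092805, v=41.753000/0.854400=48.868190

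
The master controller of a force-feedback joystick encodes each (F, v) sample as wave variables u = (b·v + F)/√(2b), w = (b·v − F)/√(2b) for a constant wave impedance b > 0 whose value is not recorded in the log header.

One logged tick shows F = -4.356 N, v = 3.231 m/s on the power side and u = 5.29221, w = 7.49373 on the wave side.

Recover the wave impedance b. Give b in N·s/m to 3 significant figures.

b = 7.83 N·s/m

u + w = 12.78594;  u + w = √(2b)·v, so √(2b) = 12.78594/3.231 = 3.95727.
b = (√(2b))²/2 = 15.65999/2 = 7.82999.
(Check via u − w = 2F/√(2b): u − w = -2.20152, 2F/√(2b) = -2.20152.)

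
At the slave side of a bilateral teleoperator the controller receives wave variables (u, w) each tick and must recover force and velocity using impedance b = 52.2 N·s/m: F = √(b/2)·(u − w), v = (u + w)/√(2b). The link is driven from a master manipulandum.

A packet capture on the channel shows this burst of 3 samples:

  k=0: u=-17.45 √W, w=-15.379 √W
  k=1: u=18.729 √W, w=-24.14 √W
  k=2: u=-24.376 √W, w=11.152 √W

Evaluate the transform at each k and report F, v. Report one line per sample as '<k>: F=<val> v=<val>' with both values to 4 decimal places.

0: F=-10.5804 v=-3.2130
1: F=219.0098 v=-0.5296
2: F=-181.5060 v=-1.2942

k=0: u−w=-2.0710, u+w=-32.8290; √(b/2)=5.1088, √(2b)=10.2176; F=5.1088×(-2.071)=-10.5804, v=-32.8290/10.2176=-3.2130
k=1: u−w=42.8690, u+w=-5.4110; √(b/2)=5.1088, √(2b)=10.2176; F=5.1088×42.869=219.0098, v=-5.4110/10.2176=-0.5296
k=2: u−w=-35.5280, u+w=-13.2240; √(b/2)=5.1088, √(2b)=10.2176; F=5.1088×(-35.528)=-181.5060, v=-13.2240/10.2176=-1.2942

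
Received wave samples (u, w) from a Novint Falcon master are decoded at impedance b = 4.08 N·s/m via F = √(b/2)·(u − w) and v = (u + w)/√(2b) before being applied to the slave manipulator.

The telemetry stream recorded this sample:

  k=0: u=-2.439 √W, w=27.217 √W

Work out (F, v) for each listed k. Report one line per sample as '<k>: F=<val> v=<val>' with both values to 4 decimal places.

k=0: u−w=-29.6560, u+w=24.7780; √(b/2)=1.4283, √(2b)=2.8566; F=1.4283×(-29.656)=-42.3572, v=24.7780/2.8566=8.6740

0: F=-42.3572 v=8.6740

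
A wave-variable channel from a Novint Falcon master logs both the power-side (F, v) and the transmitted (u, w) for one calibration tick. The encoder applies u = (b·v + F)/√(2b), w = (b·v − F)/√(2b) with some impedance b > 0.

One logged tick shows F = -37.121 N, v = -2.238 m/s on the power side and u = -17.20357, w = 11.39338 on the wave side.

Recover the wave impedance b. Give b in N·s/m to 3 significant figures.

b = 3.37 N·s/m

u + w = -5.8102;  u + w = √(2b)·v, so √(2b) = -5.8102/(-2.238) = 2.5962.
b = (√(2b))²/2 = 6.7400/2 = 3.3700.
(Check via u − w = 2F/√(2b): u − w = -28.5969, 2F/√(2b) = -28.5969.)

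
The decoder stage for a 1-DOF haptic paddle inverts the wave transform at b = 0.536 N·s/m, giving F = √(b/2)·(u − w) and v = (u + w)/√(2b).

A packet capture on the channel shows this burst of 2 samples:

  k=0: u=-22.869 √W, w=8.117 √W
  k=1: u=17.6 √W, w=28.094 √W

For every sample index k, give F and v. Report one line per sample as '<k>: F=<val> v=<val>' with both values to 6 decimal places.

k=0: u−w=-30.986000, u+w=-14.752000; √(b/2)=0.517687, √(2b)=1.035374; F=0.517687×(-30.986)=-16.041054, v=-14.752000/1.035374=-14.247987
k=1: u−w=-10.494000, u+w=45.694000; √(b/2)=0.517687, √(2b)=1.035374; F=0.517687×(-10.494)=-5.432609, v=45.694000/1.035374=44.132831

0: F=-16.041054 v=-14.247987
1: F=-5.432609 v=44.132831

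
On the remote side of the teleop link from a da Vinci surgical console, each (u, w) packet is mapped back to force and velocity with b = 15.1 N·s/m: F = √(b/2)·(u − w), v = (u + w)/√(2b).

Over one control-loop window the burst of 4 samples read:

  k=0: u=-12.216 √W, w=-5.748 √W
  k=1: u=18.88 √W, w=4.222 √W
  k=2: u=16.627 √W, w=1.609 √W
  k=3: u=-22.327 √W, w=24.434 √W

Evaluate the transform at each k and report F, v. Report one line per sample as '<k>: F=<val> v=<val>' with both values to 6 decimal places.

0: F=-17.772294 v=-3.268884
1: F=40.276173 v=4.203839
2: F=41.265354 v=3.318380
3: F=-128.486431 v=0.383408

k=0: u−w=-6.468000, u+w=-17.964000; √(b/2)=2.747726, √(2b)=5.495453; F=2.747726×(-6.468)=-17.772294, v=-17.964000/5.495453=-3.268884
k=1: u−w=14.658000, u+w=23.102000; √(b/2)=2.747726, √(2b)=5.495453; F=2.747726×14.658=40.276173, v=23.102000/5.495453=4.203839
k=2: u−w=15.018000, u+w=18.236000; √(b/2)=2.747726, √(2b)=5.495453; F=2.747726×15.018=41.265354, v=18.236000/5.495453=3.318380
k=3: u−w=-46.761000, u+w=2.107000; √(b/2)=2.747726, √(2b)=5.495453; F=2.747726×(-46.761)=-128.486431, v=2.107000/5.495453=0.383408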